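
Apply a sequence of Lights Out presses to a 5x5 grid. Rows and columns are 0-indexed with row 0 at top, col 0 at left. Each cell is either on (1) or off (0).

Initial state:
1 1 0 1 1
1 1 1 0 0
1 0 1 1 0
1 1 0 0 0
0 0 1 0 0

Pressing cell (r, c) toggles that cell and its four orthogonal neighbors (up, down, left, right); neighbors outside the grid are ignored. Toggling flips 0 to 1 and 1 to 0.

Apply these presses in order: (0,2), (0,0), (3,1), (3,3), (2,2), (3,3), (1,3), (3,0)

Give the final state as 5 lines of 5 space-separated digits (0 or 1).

After press 1 at (0,2):
1 0 1 0 1
1 1 0 0 0
1 0 1 1 0
1 1 0 0 0
0 0 1 0 0

After press 2 at (0,0):
0 1 1 0 1
0 1 0 0 0
1 0 1 1 0
1 1 0 0 0
0 0 1 0 0

After press 3 at (3,1):
0 1 1 0 1
0 1 0 0 0
1 1 1 1 0
0 0 1 0 0
0 1 1 0 0

After press 4 at (3,3):
0 1 1 0 1
0 1 0 0 0
1 1 1 0 0
0 0 0 1 1
0 1 1 1 0

After press 5 at (2,2):
0 1 1 0 1
0 1 1 0 0
1 0 0 1 0
0 0 1 1 1
0 1 1 1 0

After press 6 at (3,3):
0 1 1 0 1
0 1 1 0 0
1 0 0 0 0
0 0 0 0 0
0 1 1 0 0

After press 7 at (1,3):
0 1 1 1 1
0 1 0 1 1
1 0 0 1 0
0 0 0 0 0
0 1 1 0 0

After press 8 at (3,0):
0 1 1 1 1
0 1 0 1 1
0 0 0 1 0
1 1 0 0 0
1 1 1 0 0

Answer: 0 1 1 1 1
0 1 0 1 1
0 0 0 1 0
1 1 0 0 0
1 1 1 0 0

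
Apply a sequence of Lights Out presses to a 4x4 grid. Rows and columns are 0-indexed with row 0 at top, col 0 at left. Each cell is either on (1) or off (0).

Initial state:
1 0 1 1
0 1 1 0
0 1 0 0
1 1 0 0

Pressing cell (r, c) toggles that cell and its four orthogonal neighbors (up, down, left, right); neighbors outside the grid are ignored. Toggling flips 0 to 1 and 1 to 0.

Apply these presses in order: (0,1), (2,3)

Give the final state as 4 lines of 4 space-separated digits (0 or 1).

After press 1 at (0,1):
0 1 0 1
0 0 1 0
0 1 0 0
1 1 0 0

After press 2 at (2,3):
0 1 0 1
0 0 1 1
0 1 1 1
1 1 0 1

Answer: 0 1 0 1
0 0 1 1
0 1 1 1
1 1 0 1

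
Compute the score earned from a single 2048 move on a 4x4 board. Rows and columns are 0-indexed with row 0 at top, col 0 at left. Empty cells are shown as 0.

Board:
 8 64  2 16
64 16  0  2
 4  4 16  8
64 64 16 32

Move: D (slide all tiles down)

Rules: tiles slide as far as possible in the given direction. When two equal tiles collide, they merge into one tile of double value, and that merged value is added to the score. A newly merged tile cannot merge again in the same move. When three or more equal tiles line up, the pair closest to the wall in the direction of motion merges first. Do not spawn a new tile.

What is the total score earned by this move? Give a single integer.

Answer: 32

Derivation:
Slide down:
col 0: [8, 64, 4, 64] -> [8, 64, 4, 64]  score +0 (running 0)
col 1: [64, 16, 4, 64] -> [64, 16, 4, 64]  score +0 (running 0)
col 2: [2, 0, 16, 16] -> [0, 0, 2, 32]  score +32 (running 32)
col 3: [16, 2, 8, 32] -> [16, 2, 8, 32]  score +0 (running 32)
Board after move:
 8 64  0 16
64 16  0  2
 4  4  2  8
64 64 32 32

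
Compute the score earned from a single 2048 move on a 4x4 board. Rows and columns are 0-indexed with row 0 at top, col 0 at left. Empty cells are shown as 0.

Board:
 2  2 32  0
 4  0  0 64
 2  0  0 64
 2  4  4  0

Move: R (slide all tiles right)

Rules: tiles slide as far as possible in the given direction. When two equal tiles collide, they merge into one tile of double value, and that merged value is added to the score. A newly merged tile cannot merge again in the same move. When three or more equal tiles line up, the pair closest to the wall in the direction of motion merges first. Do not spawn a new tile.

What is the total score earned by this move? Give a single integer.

Slide right:
row 0: [2, 2, 32, 0] -> [0, 0, 4, 32]  score +4 (running 4)
row 1: [4, 0, 0, 64] -> [0, 0, 4, 64]  score +0 (running 4)
row 2: [2, 0, 0, 64] -> [0, 0, 2, 64]  score +0 (running 4)
row 3: [2, 4, 4, 0] -> [0, 0, 2, 8]  score +8 (running 12)
Board after move:
 0  0  4 32
 0  0  4 64
 0  0  2 64
 0  0  2  8

Answer: 12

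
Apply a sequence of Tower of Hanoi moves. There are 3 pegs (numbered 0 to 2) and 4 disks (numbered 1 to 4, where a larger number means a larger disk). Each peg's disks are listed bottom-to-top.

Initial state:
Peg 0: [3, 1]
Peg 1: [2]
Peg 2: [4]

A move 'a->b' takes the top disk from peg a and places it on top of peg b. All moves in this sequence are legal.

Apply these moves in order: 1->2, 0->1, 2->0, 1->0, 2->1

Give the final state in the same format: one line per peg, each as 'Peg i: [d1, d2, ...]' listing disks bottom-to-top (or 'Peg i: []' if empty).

Answer: Peg 0: [3, 2, 1]
Peg 1: [4]
Peg 2: []

Derivation:
After move 1 (1->2):
Peg 0: [3, 1]
Peg 1: []
Peg 2: [4, 2]

After move 2 (0->1):
Peg 0: [3]
Peg 1: [1]
Peg 2: [4, 2]

After move 3 (2->0):
Peg 0: [3, 2]
Peg 1: [1]
Peg 2: [4]

After move 4 (1->0):
Peg 0: [3, 2, 1]
Peg 1: []
Peg 2: [4]

After move 5 (2->1):
Peg 0: [3, 2, 1]
Peg 1: [4]
Peg 2: []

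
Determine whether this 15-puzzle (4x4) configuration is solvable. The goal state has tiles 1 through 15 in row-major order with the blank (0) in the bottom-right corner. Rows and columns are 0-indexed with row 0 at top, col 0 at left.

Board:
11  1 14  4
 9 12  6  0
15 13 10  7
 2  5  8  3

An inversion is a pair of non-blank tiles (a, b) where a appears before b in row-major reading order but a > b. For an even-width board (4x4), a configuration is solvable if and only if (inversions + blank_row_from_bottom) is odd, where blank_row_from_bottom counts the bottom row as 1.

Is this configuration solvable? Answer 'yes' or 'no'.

Answer: yes

Derivation:
Inversions: 62
Blank is in row 1 (0-indexed from top), which is row 3 counting from the bottom (bottom = 1).
62 + 3 = 65, which is odd, so the puzzle is solvable.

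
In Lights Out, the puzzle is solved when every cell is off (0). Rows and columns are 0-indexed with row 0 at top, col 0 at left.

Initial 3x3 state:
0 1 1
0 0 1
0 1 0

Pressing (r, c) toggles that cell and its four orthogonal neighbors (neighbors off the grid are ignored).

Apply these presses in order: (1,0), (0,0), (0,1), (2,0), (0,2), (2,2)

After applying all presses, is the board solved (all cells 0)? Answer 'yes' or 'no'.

After press 1 at (1,0):
1 1 1
1 1 1
1 1 0

After press 2 at (0,0):
0 0 1
0 1 1
1 1 0

After press 3 at (0,1):
1 1 0
0 0 1
1 1 0

After press 4 at (2,0):
1 1 0
1 0 1
0 0 0

After press 5 at (0,2):
1 0 1
1 0 0
0 0 0

After press 6 at (2,2):
1 0 1
1 0 1
0 1 1

Lights still on: 6

Answer: no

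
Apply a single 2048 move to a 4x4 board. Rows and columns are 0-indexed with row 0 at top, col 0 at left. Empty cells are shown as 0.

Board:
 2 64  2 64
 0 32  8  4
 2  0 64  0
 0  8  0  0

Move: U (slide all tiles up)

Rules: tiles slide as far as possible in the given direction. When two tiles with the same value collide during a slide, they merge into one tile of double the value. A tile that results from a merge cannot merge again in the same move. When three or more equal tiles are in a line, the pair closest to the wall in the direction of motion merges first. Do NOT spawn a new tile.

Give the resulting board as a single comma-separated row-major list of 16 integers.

Slide up:
col 0: [2, 0, 2, 0] -> [4, 0, 0, 0]
col 1: [64, 32, 0, 8] -> [64, 32, 8, 0]
col 2: [2, 8, 64, 0] -> [2, 8, 64, 0]
col 3: [64, 4, 0, 0] -> [64, 4, 0, 0]

Answer: 4, 64, 2, 64, 0, 32, 8, 4, 0, 8, 64, 0, 0, 0, 0, 0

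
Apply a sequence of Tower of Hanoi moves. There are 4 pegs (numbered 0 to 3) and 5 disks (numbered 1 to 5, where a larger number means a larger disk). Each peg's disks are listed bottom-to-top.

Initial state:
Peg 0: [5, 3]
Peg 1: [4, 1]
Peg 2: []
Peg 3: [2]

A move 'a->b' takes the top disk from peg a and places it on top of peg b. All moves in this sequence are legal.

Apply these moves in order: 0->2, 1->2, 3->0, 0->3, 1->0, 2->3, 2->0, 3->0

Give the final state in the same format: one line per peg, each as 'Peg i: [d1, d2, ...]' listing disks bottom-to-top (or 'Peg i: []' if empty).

Answer: Peg 0: [5, 4, 3, 1]
Peg 1: []
Peg 2: []
Peg 3: [2]

Derivation:
After move 1 (0->2):
Peg 0: [5]
Peg 1: [4, 1]
Peg 2: [3]
Peg 3: [2]

After move 2 (1->2):
Peg 0: [5]
Peg 1: [4]
Peg 2: [3, 1]
Peg 3: [2]

After move 3 (3->0):
Peg 0: [5, 2]
Peg 1: [4]
Peg 2: [3, 1]
Peg 3: []

After move 4 (0->3):
Peg 0: [5]
Peg 1: [4]
Peg 2: [3, 1]
Peg 3: [2]

After move 5 (1->0):
Peg 0: [5, 4]
Peg 1: []
Peg 2: [3, 1]
Peg 3: [2]

After move 6 (2->3):
Peg 0: [5, 4]
Peg 1: []
Peg 2: [3]
Peg 3: [2, 1]

After move 7 (2->0):
Peg 0: [5, 4, 3]
Peg 1: []
Peg 2: []
Peg 3: [2, 1]

After move 8 (3->0):
Peg 0: [5, 4, 3, 1]
Peg 1: []
Peg 2: []
Peg 3: [2]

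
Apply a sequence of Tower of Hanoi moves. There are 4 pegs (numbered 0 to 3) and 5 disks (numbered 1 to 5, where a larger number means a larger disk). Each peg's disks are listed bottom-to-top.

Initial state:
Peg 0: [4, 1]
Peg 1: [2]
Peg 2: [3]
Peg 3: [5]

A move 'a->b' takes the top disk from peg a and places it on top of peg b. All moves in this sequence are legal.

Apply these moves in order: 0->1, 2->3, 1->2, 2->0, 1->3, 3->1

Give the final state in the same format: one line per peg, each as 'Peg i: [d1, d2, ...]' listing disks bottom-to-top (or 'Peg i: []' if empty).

Answer: Peg 0: [4, 1]
Peg 1: [2]
Peg 2: []
Peg 3: [5, 3]

Derivation:
After move 1 (0->1):
Peg 0: [4]
Peg 1: [2, 1]
Peg 2: [3]
Peg 3: [5]

After move 2 (2->3):
Peg 0: [4]
Peg 1: [2, 1]
Peg 2: []
Peg 3: [5, 3]

After move 3 (1->2):
Peg 0: [4]
Peg 1: [2]
Peg 2: [1]
Peg 3: [5, 3]

After move 4 (2->0):
Peg 0: [4, 1]
Peg 1: [2]
Peg 2: []
Peg 3: [5, 3]

After move 5 (1->3):
Peg 0: [4, 1]
Peg 1: []
Peg 2: []
Peg 3: [5, 3, 2]

After move 6 (3->1):
Peg 0: [4, 1]
Peg 1: [2]
Peg 2: []
Peg 3: [5, 3]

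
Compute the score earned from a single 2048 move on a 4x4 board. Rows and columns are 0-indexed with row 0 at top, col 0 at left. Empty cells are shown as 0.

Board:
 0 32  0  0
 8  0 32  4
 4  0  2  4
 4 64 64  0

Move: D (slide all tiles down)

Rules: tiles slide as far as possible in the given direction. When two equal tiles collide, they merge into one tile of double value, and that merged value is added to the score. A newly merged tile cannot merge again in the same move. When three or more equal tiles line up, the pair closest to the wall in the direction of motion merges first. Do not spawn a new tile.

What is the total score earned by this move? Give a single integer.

Slide down:
col 0: [0, 8, 4, 4] -> [0, 0, 8, 8]  score +8 (running 8)
col 1: [32, 0, 0, 64] -> [0, 0, 32, 64]  score +0 (running 8)
col 2: [0, 32, 2, 64] -> [0, 32, 2, 64]  score +0 (running 8)
col 3: [0, 4, 4, 0] -> [0, 0, 0, 8]  score +8 (running 16)
Board after move:
 0  0  0  0
 0  0 32  0
 8 32  2  0
 8 64 64  8

Answer: 16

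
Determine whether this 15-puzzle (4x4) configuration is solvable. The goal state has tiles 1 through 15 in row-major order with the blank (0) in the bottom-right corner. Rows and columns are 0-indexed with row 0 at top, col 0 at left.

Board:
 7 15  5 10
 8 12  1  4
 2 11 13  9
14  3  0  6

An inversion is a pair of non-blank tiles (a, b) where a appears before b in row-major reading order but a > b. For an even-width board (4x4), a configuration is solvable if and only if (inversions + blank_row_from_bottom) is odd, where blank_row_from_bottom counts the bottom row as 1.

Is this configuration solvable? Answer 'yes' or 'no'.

Inversions: 54
Blank is in row 3 (0-indexed from top), which is row 1 counting from the bottom (bottom = 1).
54 + 1 = 55, which is odd, so the puzzle is solvable.

Answer: yes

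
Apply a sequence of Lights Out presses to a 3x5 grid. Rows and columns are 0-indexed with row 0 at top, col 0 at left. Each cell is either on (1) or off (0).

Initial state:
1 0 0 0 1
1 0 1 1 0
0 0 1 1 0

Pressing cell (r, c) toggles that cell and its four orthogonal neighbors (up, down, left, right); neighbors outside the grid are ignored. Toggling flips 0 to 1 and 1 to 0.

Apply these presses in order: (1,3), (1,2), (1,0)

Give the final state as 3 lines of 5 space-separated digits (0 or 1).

Answer: 0 0 1 1 1
0 0 1 1 1
1 0 0 0 0

Derivation:
After press 1 at (1,3):
1 0 0 1 1
1 0 0 0 1
0 0 1 0 0

After press 2 at (1,2):
1 0 1 1 1
1 1 1 1 1
0 0 0 0 0

After press 3 at (1,0):
0 0 1 1 1
0 0 1 1 1
1 0 0 0 0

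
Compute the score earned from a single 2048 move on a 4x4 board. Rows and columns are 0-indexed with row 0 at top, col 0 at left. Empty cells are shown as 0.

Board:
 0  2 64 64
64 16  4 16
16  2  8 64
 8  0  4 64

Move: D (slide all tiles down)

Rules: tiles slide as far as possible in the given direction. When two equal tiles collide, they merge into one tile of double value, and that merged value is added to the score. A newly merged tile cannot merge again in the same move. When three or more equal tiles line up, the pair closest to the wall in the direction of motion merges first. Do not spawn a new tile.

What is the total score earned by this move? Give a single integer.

Slide down:
col 0: [0, 64, 16, 8] -> [0, 64, 16, 8]  score +0 (running 0)
col 1: [2, 16, 2, 0] -> [0, 2, 16, 2]  score +0 (running 0)
col 2: [64, 4, 8, 4] -> [64, 4, 8, 4]  score +0 (running 0)
col 3: [64, 16, 64, 64] -> [0, 64, 16, 128]  score +128 (running 128)
Board after move:
  0   0  64   0
 64   2   4  64
 16  16   8  16
  8   2   4 128

Answer: 128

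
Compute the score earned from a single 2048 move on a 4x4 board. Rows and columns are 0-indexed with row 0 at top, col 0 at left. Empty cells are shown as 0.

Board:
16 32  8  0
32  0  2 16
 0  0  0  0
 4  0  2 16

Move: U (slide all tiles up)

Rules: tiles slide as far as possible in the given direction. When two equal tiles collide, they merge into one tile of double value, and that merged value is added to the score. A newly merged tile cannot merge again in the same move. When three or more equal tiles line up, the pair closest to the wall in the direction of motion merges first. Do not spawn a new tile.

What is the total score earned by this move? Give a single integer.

Slide up:
col 0: [16, 32, 0, 4] -> [16, 32, 4, 0]  score +0 (running 0)
col 1: [32, 0, 0, 0] -> [32, 0, 0, 0]  score +0 (running 0)
col 2: [8, 2, 0, 2] -> [8, 4, 0, 0]  score +4 (running 4)
col 3: [0, 16, 0, 16] -> [32, 0, 0, 0]  score +32 (running 36)
Board after move:
16 32  8 32
32  0  4  0
 4  0  0  0
 0  0  0  0

Answer: 36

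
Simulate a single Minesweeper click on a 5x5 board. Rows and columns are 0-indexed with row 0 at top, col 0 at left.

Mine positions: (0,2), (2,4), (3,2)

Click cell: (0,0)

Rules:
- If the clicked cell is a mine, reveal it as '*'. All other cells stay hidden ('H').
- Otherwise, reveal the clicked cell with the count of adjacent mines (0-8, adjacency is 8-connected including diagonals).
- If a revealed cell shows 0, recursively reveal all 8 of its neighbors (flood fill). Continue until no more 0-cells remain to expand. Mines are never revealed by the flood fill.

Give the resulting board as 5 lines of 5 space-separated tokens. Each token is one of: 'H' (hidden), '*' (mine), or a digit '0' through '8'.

0 1 H H H
0 1 H H H
0 1 H H H
0 1 H H H
0 1 H H H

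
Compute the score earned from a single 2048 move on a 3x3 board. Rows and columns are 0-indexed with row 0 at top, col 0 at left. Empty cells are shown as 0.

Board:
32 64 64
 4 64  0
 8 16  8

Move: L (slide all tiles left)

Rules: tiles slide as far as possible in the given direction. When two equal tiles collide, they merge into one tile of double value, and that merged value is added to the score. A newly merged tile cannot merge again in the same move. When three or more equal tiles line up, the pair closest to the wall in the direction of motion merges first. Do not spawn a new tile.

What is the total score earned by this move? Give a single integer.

Slide left:
row 0: [32, 64, 64] -> [32, 128, 0]  score +128 (running 128)
row 1: [4, 64, 0] -> [4, 64, 0]  score +0 (running 128)
row 2: [8, 16, 8] -> [8, 16, 8]  score +0 (running 128)
Board after move:
 32 128   0
  4  64   0
  8  16   8

Answer: 128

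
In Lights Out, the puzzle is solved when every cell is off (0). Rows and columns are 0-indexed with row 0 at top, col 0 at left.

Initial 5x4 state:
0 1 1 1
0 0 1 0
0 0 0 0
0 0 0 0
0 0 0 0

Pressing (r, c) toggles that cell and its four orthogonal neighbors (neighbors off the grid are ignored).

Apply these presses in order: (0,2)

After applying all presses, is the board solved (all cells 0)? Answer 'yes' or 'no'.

Answer: yes

Derivation:
After press 1 at (0,2):
0 0 0 0
0 0 0 0
0 0 0 0
0 0 0 0
0 0 0 0

Lights still on: 0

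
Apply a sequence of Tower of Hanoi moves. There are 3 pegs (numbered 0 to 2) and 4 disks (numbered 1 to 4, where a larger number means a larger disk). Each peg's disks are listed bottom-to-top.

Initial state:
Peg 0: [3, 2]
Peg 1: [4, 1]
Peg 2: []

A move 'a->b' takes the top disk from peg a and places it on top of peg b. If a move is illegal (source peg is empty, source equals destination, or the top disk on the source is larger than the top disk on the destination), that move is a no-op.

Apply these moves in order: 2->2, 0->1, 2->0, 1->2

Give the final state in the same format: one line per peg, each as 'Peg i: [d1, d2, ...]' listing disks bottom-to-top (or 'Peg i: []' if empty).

After move 1 (2->2):
Peg 0: [3, 2]
Peg 1: [4, 1]
Peg 2: []

After move 2 (0->1):
Peg 0: [3, 2]
Peg 1: [4, 1]
Peg 2: []

After move 3 (2->0):
Peg 0: [3, 2]
Peg 1: [4, 1]
Peg 2: []

After move 4 (1->2):
Peg 0: [3, 2]
Peg 1: [4]
Peg 2: [1]

Answer: Peg 0: [3, 2]
Peg 1: [4]
Peg 2: [1]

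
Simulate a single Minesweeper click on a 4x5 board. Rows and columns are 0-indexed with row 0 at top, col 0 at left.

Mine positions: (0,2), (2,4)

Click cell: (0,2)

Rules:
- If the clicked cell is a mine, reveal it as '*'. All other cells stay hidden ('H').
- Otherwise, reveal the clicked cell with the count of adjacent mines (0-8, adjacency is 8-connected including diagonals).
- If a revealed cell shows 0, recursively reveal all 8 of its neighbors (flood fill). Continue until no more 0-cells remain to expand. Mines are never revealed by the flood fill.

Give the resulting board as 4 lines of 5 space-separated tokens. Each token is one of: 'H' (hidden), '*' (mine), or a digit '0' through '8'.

H H * H H
H H H H H
H H H H H
H H H H H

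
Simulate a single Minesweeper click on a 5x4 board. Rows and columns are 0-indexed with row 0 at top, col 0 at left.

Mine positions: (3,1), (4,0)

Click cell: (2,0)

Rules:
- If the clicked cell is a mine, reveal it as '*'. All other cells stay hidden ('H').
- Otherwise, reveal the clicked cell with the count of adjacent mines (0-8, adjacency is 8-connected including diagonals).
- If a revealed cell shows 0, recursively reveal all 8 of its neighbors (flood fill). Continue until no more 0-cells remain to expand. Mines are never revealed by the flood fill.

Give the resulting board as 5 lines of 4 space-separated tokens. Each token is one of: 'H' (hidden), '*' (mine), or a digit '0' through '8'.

H H H H
H H H H
1 H H H
H H H H
H H H H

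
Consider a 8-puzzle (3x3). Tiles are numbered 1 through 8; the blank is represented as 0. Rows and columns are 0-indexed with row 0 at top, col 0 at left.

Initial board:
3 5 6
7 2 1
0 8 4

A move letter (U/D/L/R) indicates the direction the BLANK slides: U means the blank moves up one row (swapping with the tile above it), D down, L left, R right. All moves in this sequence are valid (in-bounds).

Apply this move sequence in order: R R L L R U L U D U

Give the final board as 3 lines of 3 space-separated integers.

Answer: 0 5 6
3 7 1
8 2 4

Derivation:
After move 1 (R):
3 5 6
7 2 1
8 0 4

After move 2 (R):
3 5 6
7 2 1
8 4 0

After move 3 (L):
3 5 6
7 2 1
8 0 4

After move 4 (L):
3 5 6
7 2 1
0 8 4

After move 5 (R):
3 5 6
7 2 1
8 0 4

After move 6 (U):
3 5 6
7 0 1
8 2 4

After move 7 (L):
3 5 6
0 7 1
8 2 4

After move 8 (U):
0 5 6
3 7 1
8 2 4

After move 9 (D):
3 5 6
0 7 1
8 2 4

After move 10 (U):
0 5 6
3 7 1
8 2 4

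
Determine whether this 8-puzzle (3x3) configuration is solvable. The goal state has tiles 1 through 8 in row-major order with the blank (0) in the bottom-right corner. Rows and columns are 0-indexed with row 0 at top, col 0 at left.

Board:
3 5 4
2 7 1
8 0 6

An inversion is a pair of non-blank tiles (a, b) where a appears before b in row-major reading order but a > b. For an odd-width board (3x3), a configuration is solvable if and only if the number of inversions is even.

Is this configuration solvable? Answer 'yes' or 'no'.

Inversions (pairs i<j in row-major order where tile[i] > tile[j] > 0): 11
11 is odd, so the puzzle is not solvable.

Answer: no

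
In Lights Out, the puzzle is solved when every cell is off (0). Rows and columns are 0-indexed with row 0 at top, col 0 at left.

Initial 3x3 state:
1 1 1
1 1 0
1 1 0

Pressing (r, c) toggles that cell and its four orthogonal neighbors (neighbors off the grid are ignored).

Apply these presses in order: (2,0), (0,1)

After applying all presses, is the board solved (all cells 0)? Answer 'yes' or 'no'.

Answer: yes

Derivation:
After press 1 at (2,0):
1 1 1
0 1 0
0 0 0

After press 2 at (0,1):
0 0 0
0 0 0
0 0 0

Lights still on: 0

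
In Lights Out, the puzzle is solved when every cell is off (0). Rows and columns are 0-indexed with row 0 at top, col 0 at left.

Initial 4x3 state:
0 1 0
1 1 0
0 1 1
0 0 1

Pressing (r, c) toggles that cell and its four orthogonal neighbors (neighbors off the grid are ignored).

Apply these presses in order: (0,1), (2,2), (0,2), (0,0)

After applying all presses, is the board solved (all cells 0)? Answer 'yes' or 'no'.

Answer: yes

Derivation:
After press 1 at (0,1):
1 0 1
1 0 0
0 1 1
0 0 1

After press 2 at (2,2):
1 0 1
1 0 1
0 0 0
0 0 0

After press 3 at (0,2):
1 1 0
1 0 0
0 0 0
0 0 0

After press 4 at (0,0):
0 0 0
0 0 0
0 0 0
0 0 0

Lights still on: 0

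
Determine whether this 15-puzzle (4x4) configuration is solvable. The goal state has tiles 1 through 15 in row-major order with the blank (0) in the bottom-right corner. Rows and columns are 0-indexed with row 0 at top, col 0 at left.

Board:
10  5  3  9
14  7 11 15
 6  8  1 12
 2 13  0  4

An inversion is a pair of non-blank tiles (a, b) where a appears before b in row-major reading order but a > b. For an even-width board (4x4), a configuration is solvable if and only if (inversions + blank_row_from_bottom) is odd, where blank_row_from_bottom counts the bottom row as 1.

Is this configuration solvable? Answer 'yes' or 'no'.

Inversions: 55
Blank is in row 3 (0-indexed from top), which is row 1 counting from the bottom (bottom = 1).
55 + 1 = 56, which is even, so the puzzle is not solvable.

Answer: no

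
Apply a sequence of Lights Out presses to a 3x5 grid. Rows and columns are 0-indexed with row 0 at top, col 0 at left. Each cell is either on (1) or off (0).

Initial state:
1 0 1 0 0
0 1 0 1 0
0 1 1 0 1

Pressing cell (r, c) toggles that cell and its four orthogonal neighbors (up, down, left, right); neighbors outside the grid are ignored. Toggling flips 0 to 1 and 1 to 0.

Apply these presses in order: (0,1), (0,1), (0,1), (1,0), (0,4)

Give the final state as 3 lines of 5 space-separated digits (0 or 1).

After press 1 at (0,1):
0 1 0 0 0
0 0 0 1 0
0 1 1 0 1

After press 2 at (0,1):
1 0 1 0 0
0 1 0 1 0
0 1 1 0 1

After press 3 at (0,1):
0 1 0 0 0
0 0 0 1 0
0 1 1 0 1

After press 4 at (1,0):
1 1 0 0 0
1 1 0 1 0
1 1 1 0 1

After press 5 at (0,4):
1 1 0 1 1
1 1 0 1 1
1 1 1 0 1

Answer: 1 1 0 1 1
1 1 0 1 1
1 1 1 0 1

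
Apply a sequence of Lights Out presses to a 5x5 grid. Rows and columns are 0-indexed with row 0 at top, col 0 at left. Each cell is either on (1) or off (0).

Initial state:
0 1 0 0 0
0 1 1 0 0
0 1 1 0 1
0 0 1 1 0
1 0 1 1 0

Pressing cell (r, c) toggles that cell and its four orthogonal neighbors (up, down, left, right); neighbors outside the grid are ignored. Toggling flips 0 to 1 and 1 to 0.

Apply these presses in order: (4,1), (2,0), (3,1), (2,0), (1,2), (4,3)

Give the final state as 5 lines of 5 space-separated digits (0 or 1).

Answer: 0 1 1 0 0
0 0 0 1 0
0 0 0 0 1
1 0 0 0 0
0 0 1 0 1

Derivation:
After press 1 at (4,1):
0 1 0 0 0
0 1 1 0 0
0 1 1 0 1
0 1 1 1 0
0 1 0 1 0

After press 2 at (2,0):
0 1 0 0 0
1 1 1 0 0
1 0 1 0 1
1 1 1 1 0
0 1 0 1 0

After press 3 at (3,1):
0 1 0 0 0
1 1 1 0 0
1 1 1 0 1
0 0 0 1 0
0 0 0 1 0

After press 4 at (2,0):
0 1 0 0 0
0 1 1 0 0
0 0 1 0 1
1 0 0 1 0
0 0 0 1 0

After press 5 at (1,2):
0 1 1 0 0
0 0 0 1 0
0 0 0 0 1
1 0 0 1 0
0 0 0 1 0

After press 6 at (4,3):
0 1 1 0 0
0 0 0 1 0
0 0 0 0 1
1 0 0 0 0
0 0 1 0 1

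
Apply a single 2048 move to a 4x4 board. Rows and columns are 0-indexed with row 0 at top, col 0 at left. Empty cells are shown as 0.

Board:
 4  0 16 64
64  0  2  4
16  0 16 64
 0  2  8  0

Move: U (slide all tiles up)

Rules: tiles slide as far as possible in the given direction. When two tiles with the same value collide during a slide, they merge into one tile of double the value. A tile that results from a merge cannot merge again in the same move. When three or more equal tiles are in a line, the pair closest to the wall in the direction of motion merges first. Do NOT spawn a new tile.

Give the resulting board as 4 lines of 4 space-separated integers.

Answer:  4  2 16 64
64  0  2  4
16  0 16 64
 0  0  8  0

Derivation:
Slide up:
col 0: [4, 64, 16, 0] -> [4, 64, 16, 0]
col 1: [0, 0, 0, 2] -> [2, 0, 0, 0]
col 2: [16, 2, 16, 8] -> [16, 2, 16, 8]
col 3: [64, 4, 64, 0] -> [64, 4, 64, 0]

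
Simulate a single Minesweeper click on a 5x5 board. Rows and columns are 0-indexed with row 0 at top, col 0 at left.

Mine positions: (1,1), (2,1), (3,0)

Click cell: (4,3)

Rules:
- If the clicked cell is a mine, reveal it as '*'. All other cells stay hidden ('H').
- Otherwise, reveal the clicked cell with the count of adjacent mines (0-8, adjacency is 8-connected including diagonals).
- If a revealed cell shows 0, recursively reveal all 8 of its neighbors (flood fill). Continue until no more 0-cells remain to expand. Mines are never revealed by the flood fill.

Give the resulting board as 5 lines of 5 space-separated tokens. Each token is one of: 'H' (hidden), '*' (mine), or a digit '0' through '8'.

H H 1 0 0
H H 2 0 0
H H 2 0 0
H 2 1 0 0
H 1 0 0 0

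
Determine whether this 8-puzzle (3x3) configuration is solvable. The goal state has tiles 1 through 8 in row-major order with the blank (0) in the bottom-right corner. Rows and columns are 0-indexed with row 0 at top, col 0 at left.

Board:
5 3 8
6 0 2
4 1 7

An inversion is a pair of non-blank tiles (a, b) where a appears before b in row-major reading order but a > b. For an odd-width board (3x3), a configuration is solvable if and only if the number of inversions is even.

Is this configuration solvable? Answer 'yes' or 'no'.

Inversions (pairs i<j in row-major order where tile[i] > tile[j] > 0): 16
16 is even, so the puzzle is solvable.

Answer: yes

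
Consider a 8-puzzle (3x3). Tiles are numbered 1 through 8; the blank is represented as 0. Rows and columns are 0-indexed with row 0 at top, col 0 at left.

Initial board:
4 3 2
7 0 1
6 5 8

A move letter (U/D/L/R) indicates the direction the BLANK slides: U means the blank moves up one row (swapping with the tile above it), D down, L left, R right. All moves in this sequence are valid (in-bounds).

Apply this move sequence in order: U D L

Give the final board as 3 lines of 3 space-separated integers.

Answer: 4 3 2
0 7 1
6 5 8

Derivation:
After move 1 (U):
4 0 2
7 3 1
6 5 8

After move 2 (D):
4 3 2
7 0 1
6 5 8

After move 3 (L):
4 3 2
0 7 1
6 5 8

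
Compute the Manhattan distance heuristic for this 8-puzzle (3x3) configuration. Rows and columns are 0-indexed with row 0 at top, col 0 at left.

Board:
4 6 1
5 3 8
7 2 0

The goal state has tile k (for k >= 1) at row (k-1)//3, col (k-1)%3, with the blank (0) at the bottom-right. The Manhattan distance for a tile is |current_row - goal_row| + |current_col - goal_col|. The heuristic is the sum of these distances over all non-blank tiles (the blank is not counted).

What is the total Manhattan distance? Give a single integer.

Answer: 12

Derivation:
Tile 4: (0,0)->(1,0) = 1
Tile 6: (0,1)->(1,2) = 2
Tile 1: (0,2)->(0,0) = 2
Tile 5: (1,0)->(1,1) = 1
Tile 3: (1,1)->(0,2) = 2
Tile 8: (1,2)->(2,1) = 2
Tile 7: (2,0)->(2,0) = 0
Tile 2: (2,1)->(0,1) = 2
Sum: 1 + 2 + 2 + 1 + 2 + 2 + 0 + 2 = 12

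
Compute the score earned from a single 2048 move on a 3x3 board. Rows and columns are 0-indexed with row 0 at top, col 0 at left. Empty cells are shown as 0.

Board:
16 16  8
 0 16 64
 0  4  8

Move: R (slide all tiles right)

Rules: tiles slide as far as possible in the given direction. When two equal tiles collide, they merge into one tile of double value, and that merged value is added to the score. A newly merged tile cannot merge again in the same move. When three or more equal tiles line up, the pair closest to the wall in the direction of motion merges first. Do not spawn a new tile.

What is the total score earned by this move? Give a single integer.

Slide right:
row 0: [16, 16, 8] -> [0, 32, 8]  score +32 (running 32)
row 1: [0, 16, 64] -> [0, 16, 64]  score +0 (running 32)
row 2: [0, 4, 8] -> [0, 4, 8]  score +0 (running 32)
Board after move:
 0 32  8
 0 16 64
 0  4  8

Answer: 32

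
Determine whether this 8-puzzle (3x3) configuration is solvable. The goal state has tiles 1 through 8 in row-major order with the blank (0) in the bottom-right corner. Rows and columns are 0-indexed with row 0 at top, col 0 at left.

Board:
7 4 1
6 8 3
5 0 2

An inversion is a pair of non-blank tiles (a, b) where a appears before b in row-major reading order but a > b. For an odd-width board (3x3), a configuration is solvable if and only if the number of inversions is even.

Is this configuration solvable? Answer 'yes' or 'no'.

Answer: no

Derivation:
Inversions (pairs i<j in row-major order where tile[i] > tile[j] > 0): 17
17 is odd, so the puzzle is not solvable.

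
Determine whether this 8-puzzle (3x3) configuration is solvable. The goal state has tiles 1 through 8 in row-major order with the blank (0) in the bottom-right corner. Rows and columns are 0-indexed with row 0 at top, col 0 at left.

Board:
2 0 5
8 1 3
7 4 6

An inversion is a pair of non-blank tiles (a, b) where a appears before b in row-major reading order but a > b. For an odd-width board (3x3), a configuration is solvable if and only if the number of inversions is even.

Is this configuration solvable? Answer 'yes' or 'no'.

Inversions (pairs i<j in row-major order where tile[i] > tile[j] > 0): 11
11 is odd, so the puzzle is not solvable.

Answer: no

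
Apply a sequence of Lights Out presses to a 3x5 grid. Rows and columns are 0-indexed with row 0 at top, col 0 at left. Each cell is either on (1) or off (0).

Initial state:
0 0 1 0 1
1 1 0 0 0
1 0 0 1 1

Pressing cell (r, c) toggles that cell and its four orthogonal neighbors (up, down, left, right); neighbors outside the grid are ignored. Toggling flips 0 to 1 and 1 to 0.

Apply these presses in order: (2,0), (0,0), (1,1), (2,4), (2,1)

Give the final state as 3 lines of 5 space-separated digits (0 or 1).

After press 1 at (2,0):
0 0 1 0 1
0 1 0 0 0
0 1 0 1 1

After press 2 at (0,0):
1 1 1 0 1
1 1 0 0 0
0 1 0 1 1

After press 3 at (1,1):
1 0 1 0 1
0 0 1 0 0
0 0 0 1 1

After press 4 at (2,4):
1 0 1 0 1
0 0 1 0 1
0 0 0 0 0

After press 5 at (2,1):
1 0 1 0 1
0 1 1 0 1
1 1 1 0 0

Answer: 1 0 1 0 1
0 1 1 0 1
1 1 1 0 0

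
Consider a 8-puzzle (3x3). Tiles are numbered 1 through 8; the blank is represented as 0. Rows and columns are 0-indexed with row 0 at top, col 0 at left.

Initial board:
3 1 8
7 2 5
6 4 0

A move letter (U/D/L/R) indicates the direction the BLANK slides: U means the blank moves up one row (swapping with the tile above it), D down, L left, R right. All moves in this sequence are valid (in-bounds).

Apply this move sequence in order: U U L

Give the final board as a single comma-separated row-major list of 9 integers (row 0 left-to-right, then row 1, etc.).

Answer: 3, 0, 1, 7, 2, 8, 6, 4, 5

Derivation:
After move 1 (U):
3 1 8
7 2 0
6 4 5

After move 2 (U):
3 1 0
7 2 8
6 4 5

After move 3 (L):
3 0 1
7 2 8
6 4 5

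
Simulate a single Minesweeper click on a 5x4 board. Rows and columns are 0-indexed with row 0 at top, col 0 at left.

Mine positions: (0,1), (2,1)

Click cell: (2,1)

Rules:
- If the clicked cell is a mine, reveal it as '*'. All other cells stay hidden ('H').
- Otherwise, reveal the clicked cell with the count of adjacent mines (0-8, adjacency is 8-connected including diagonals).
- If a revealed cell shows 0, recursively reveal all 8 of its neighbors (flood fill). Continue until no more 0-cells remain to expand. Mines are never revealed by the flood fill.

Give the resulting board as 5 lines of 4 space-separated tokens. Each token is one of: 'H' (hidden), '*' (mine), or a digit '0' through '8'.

H H H H
H H H H
H * H H
H H H H
H H H H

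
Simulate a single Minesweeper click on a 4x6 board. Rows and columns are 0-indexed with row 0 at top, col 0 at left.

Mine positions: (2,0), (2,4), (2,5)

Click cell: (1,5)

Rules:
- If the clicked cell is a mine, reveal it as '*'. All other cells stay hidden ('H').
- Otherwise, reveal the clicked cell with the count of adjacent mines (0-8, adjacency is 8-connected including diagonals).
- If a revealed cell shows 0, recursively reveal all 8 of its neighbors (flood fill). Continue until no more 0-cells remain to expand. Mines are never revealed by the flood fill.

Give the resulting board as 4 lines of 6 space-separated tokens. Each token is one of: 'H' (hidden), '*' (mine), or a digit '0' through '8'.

H H H H H H
H H H H H 2
H H H H H H
H H H H H H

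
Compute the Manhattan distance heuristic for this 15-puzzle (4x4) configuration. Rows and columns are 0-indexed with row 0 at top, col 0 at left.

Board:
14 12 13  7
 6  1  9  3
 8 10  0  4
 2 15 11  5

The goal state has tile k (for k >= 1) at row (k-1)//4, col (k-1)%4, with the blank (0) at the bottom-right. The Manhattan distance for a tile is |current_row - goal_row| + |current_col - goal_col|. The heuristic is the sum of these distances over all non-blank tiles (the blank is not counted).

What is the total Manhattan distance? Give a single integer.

Tile 14: (0,0)->(3,1) = 4
Tile 12: (0,1)->(2,3) = 4
Tile 13: (0,2)->(3,0) = 5
Tile 7: (0,3)->(1,2) = 2
Tile 6: (1,0)->(1,1) = 1
Tile 1: (1,1)->(0,0) = 2
Tile 9: (1,2)->(2,0) = 3
Tile 3: (1,3)->(0,2) = 2
Tile 8: (2,0)->(1,3) = 4
Tile 10: (2,1)->(2,1) = 0
Tile 4: (2,3)->(0,3) = 2
Tile 2: (3,0)->(0,1) = 4
Tile 15: (3,1)->(3,2) = 1
Tile 11: (3,2)->(2,2) = 1
Tile 5: (3,3)->(1,0) = 5
Sum: 4 + 4 + 5 + 2 + 1 + 2 + 3 + 2 + 4 + 0 + 2 + 4 + 1 + 1 + 5 = 40

Answer: 40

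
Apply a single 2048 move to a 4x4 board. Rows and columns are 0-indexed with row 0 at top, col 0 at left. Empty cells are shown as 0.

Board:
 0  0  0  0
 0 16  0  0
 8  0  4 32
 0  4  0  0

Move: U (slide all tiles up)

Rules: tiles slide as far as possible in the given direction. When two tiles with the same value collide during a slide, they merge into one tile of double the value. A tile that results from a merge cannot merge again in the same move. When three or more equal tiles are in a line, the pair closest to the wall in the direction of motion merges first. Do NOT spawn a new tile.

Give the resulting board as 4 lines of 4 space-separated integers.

Answer:  8 16  4 32
 0  4  0  0
 0  0  0  0
 0  0  0  0

Derivation:
Slide up:
col 0: [0, 0, 8, 0] -> [8, 0, 0, 0]
col 1: [0, 16, 0, 4] -> [16, 4, 0, 0]
col 2: [0, 0, 4, 0] -> [4, 0, 0, 0]
col 3: [0, 0, 32, 0] -> [32, 0, 0, 0]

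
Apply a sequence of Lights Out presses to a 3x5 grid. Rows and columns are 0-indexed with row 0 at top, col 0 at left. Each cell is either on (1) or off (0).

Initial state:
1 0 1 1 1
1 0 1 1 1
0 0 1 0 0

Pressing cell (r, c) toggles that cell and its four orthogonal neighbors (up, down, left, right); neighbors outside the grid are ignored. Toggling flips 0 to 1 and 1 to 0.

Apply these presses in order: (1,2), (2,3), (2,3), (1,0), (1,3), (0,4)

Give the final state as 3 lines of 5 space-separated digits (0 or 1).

After press 1 at (1,2):
1 0 0 1 1
1 1 0 0 1
0 0 0 0 0

After press 2 at (2,3):
1 0 0 1 1
1 1 0 1 1
0 0 1 1 1

After press 3 at (2,3):
1 0 0 1 1
1 1 0 0 1
0 0 0 0 0

After press 4 at (1,0):
0 0 0 1 1
0 0 0 0 1
1 0 0 0 0

After press 5 at (1,3):
0 0 0 0 1
0 0 1 1 0
1 0 0 1 0

After press 6 at (0,4):
0 0 0 1 0
0 0 1 1 1
1 0 0 1 0

Answer: 0 0 0 1 0
0 0 1 1 1
1 0 0 1 0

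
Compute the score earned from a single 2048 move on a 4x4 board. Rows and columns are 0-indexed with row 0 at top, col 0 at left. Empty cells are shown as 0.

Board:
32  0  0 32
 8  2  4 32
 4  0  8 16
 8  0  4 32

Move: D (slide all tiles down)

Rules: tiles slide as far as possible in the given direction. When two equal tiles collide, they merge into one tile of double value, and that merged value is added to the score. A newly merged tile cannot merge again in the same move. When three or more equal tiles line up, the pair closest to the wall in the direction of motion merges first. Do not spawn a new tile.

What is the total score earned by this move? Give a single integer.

Answer: 64

Derivation:
Slide down:
col 0: [32, 8, 4, 8] -> [32, 8, 4, 8]  score +0 (running 0)
col 1: [0, 2, 0, 0] -> [0, 0, 0, 2]  score +0 (running 0)
col 2: [0, 4, 8, 4] -> [0, 4, 8, 4]  score +0 (running 0)
col 3: [32, 32, 16, 32] -> [0, 64, 16, 32]  score +64 (running 64)
Board after move:
32  0  0  0
 8  0  4 64
 4  0  8 16
 8  2  4 32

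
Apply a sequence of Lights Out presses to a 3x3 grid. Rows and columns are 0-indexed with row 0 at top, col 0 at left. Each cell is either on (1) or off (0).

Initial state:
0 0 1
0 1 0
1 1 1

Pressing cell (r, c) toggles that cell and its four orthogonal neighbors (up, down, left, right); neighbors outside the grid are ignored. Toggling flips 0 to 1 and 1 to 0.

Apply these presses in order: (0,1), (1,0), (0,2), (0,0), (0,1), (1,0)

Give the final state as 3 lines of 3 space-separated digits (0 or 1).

Answer: 1 0 0
1 1 1
1 1 1

Derivation:
After press 1 at (0,1):
1 1 0
0 0 0
1 1 1

After press 2 at (1,0):
0 1 0
1 1 0
0 1 1

After press 3 at (0,2):
0 0 1
1 1 1
0 1 1

After press 4 at (0,0):
1 1 1
0 1 1
0 1 1

After press 5 at (0,1):
0 0 0
0 0 1
0 1 1

After press 6 at (1,0):
1 0 0
1 1 1
1 1 1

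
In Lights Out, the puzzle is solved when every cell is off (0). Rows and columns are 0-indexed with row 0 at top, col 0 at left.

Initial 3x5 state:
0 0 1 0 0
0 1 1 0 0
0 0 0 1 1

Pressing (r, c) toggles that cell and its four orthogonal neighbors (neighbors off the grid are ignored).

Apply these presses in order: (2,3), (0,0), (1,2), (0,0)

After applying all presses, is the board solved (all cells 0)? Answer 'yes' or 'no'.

After press 1 at (2,3):
0 0 1 0 0
0 1 1 1 0
0 0 1 0 0

After press 2 at (0,0):
1 1 1 0 0
1 1 1 1 0
0 0 1 0 0

After press 3 at (1,2):
1 1 0 0 0
1 0 0 0 0
0 0 0 0 0

After press 4 at (0,0):
0 0 0 0 0
0 0 0 0 0
0 0 0 0 0

Lights still on: 0

Answer: yes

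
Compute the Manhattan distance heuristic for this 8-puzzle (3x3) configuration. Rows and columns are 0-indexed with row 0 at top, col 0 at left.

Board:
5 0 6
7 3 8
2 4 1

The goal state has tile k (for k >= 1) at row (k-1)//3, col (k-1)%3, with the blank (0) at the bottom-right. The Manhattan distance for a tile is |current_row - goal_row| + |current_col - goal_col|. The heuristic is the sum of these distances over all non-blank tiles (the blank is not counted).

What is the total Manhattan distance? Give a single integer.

Tile 5: (0,0)->(1,1) = 2
Tile 6: (0,2)->(1,2) = 1
Tile 7: (1,0)->(2,0) = 1
Tile 3: (1,1)->(0,2) = 2
Tile 8: (1,2)->(2,1) = 2
Tile 2: (2,0)->(0,1) = 3
Tile 4: (2,1)->(1,0) = 2
Tile 1: (2,2)->(0,0) = 4
Sum: 2 + 1 + 1 + 2 + 2 + 3 + 2 + 4 = 17

Answer: 17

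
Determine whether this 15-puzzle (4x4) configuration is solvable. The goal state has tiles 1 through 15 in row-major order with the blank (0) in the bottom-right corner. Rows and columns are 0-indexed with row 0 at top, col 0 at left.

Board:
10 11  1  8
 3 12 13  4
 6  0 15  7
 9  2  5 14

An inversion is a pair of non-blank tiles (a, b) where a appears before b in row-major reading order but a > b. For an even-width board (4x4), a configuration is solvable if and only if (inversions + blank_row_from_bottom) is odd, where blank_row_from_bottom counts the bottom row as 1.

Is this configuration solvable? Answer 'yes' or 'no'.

Answer: yes

Derivation:
Inversions: 49
Blank is in row 2 (0-indexed from top), which is row 2 counting from the bottom (bottom = 1).
49 + 2 = 51, which is odd, so the puzzle is solvable.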